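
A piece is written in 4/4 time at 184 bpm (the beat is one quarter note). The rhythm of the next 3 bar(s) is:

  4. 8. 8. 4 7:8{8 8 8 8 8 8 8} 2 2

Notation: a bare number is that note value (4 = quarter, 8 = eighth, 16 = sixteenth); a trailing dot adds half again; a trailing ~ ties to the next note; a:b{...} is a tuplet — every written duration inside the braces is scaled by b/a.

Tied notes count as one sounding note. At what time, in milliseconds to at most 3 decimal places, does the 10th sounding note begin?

note 10 onset = 48/7b = 2236.025ms

1. 0.0ms @ 0 + 489.13ms (3/2)
2. 489.13ms @ 3/2 + 244.565ms (3/4)
3. 733.696ms @ 9/4 + 244.565ms (3/4)
4. 978.261ms @ 3 + 326.087ms (1)
5. 1304.348ms @ 4 + 186.335ms (4/7)
6. 1490.683ms @ 32/7 + 186.335ms (4/7)
7. 1677.019ms @ 36/7 + 186.335ms (4/7)
8. 1863.354ms @ 40/7 + 186.335ms (4/7)
9. 2049.689ms @ 44/7 + 186.335ms (4/7)
10. 2236.025ms @ 48/7 + 186.335ms (4/7)
11. 2422.36ms @ 52/7 + 186.335ms (4/7)
12. 2608.696ms @ 8 + 652.174ms (2)
13. 3260.87ms @ 10 + 652.174ms (2)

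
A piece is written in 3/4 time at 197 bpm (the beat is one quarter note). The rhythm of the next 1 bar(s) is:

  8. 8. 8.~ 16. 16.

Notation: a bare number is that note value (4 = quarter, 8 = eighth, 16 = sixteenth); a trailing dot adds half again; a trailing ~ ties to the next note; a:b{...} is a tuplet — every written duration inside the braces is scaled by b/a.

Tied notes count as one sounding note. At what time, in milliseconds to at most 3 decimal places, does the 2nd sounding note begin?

note 2 onset = 3/4b = 228.426ms

1. 0.0ms @ 0 + 228.426ms (3/4)
2. 228.426ms @ 3/4 + 228.426ms (3/4)
3. 456.853ms @ 3/2 + 342.64ms (9/8)
4. 799.492ms @ 21/8 + 114.213ms (3/8)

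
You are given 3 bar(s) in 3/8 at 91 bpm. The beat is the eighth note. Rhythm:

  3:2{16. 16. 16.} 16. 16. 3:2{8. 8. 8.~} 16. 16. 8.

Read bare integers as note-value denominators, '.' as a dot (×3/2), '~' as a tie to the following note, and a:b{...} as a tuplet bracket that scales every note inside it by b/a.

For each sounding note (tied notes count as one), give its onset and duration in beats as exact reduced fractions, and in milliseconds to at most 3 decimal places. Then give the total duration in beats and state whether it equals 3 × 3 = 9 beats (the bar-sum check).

1) 0.0ms=0b +329.67ms=1/2b
2) 329.67ms=1/2b +329.67ms=1/2b
3) 659.341ms=1b +329.67ms=1/2b
4) 989.011ms=3/2b +494.505ms=3/4b
5) 1483.516ms=9/4b +494.505ms=3/4b
6) 1978.022ms=3b +659.341ms=1b
7) 2637.363ms=4b +659.341ms=1b
8) 3296.703ms=5b +1153.846ms=7/4b
9) 4450.549ms=27/4b +494.505ms=3/4b
10) 4945.055ms=15/2b +989.011ms=3/2b
Σ=9b of 9 (91bpm 3/8) — PASS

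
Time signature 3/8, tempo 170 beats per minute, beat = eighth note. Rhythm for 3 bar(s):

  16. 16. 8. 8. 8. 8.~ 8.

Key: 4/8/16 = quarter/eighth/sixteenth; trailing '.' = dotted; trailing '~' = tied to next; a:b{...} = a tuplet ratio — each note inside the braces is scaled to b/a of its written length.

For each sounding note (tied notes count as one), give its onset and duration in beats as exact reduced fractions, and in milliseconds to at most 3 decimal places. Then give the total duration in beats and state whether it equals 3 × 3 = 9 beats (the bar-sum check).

1) 0.0ms=0b +264.706ms=3/4b
2) 264.706ms=3/4b +264.706ms=3/4b
3) 529.412ms=3/2b +529.412ms=3/2b
4) 1058.824ms=3b +529.412ms=3/2b
5) 1588.235ms=9/2b +529.412ms=3/2b
6) 2117.647ms=6b +1058.824ms=3b
Σ=9b of 9 (170bpm 3/8) — PASS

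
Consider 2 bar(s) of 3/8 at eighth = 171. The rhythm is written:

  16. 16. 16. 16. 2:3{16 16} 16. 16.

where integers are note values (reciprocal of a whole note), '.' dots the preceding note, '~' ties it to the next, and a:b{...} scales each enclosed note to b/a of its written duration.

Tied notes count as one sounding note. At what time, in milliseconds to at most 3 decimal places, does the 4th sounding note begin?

note 4 onset = 9/4b = 789.474ms

1. 0.0ms @ 0 + 263.158ms (3/4)
2. 263.158ms @ 3/4 + 263.158ms (3/4)
3. 526.316ms @ 3/2 + 263.158ms (3/4)
4. 789.474ms @ 9/4 + 263.158ms (3/4)
5. 1052.632ms @ 3 + 263.158ms (3/4)
6. 1315.789ms @ 15/4 + 263.158ms (3/4)
7. 1578.947ms @ 9/2 + 263.158ms (3/4)
8. 1842.105ms @ 21/4 + 263.158ms (3/4)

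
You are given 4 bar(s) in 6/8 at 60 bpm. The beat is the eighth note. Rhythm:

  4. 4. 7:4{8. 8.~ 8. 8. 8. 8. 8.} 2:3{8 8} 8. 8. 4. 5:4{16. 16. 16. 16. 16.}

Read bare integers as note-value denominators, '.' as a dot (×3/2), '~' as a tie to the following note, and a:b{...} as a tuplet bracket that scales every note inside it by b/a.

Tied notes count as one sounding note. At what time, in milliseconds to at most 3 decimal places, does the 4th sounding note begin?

1. 0.0ms @ 0 + 3000.0ms (3)
2. 3000.0ms @ 3 + 3000.0ms (3)
3. 6000.0ms @ 6 + 857.143ms (6/7)
4. 6857.143ms @ 48/7 + 1714.286ms (12/7)
5. 8571.429ms @ 60/7 + 857.143ms (6/7)
6. 9428.571ms @ 66/7 + 857.143ms (6/7)
7. 10285.714ms @ 72/7 + 857.143ms (6/7)
8. 11142.857ms @ 78/7 + 857.143ms (6/7)
9. 12000.0ms @ 12 + 1500.0ms (3/2)
10. 13500.0ms @ 27/2 + 1500.0ms (3/2)
11. 15000.0ms @ 15 + 1500.0ms (3/2)
12. 16500.0ms @ 33/2 + 1500.0ms (3/2)
13. 18000.0ms @ 18 + 3000.0ms (3)
14. 21000.0ms @ 21 + 600.0ms (3/5)
15. 21600.0ms @ 108/5 + 600.0ms (3/5)
16. 22200.0ms @ 111/5 + 600.0ms (3/5)
17. 22800.0ms @ 114/5 + 600.0ms (3/5)
18. 23400.0ms @ 117/5 + 600.0ms (3/5)

note 4 onset = 48/7b = 6857.143ms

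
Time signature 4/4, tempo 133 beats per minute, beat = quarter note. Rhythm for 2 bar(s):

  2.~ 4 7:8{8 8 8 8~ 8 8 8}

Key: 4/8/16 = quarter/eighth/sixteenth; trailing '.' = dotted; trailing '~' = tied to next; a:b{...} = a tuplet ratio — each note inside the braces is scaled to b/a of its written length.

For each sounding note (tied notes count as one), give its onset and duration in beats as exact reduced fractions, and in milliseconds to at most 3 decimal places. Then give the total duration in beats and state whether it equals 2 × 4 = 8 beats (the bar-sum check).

1) 0.0ms=0b +1804.511ms=4b
2) 1804.511ms=4b +257.787ms=4/7b
3) 2062.299ms=32/7b +257.787ms=4/7b
4) 2320.086ms=36/7b +257.787ms=4/7b
5) 2577.873ms=40/7b +515.575ms=8/7b
6) 3093.448ms=48/7b +257.787ms=4/7b
7) 3351.235ms=52/7b +257.787ms=4/7b
Σ=8b of 8 (133bpm 4/4) — PASS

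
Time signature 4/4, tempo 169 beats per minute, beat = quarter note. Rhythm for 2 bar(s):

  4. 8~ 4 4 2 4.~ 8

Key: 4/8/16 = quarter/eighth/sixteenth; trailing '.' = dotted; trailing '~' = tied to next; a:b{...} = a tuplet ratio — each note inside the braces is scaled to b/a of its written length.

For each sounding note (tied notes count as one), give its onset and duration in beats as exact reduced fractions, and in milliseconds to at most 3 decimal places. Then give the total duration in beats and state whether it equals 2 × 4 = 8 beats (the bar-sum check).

1) 0.0ms=0b +532.544ms=3/2b
2) 532.544ms=3/2b +532.544ms=3/2b
3) 1065.089ms=3b +355.03ms=1b
4) 1420.118ms=4b +710.059ms=2b
5) 2130.178ms=6b +710.059ms=2b
Σ=8b of 8 (169bpm 4/4) — PASS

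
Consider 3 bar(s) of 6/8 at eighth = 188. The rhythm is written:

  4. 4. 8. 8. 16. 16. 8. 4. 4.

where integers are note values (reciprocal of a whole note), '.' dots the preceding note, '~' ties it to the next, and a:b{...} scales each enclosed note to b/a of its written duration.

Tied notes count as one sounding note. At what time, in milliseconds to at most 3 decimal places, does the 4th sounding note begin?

1. 0.0ms @ 0 + 957.447ms (3)
2. 957.447ms @ 3 + 957.447ms (3)
3. 1914.894ms @ 6 + 478.723ms (3/2)
4. 2393.617ms @ 15/2 + 478.723ms (3/2)
5. 2872.34ms @ 9 + 239.362ms (3/4)
6. 3111.702ms @ 39/4 + 239.362ms (3/4)
7. 3351.064ms @ 21/2 + 478.723ms (3/2)
8. 3829.787ms @ 12 + 957.447ms (3)
9. 4787.234ms @ 15 + 957.447ms (3)

note 4 onset = 15/2b = 2393.617ms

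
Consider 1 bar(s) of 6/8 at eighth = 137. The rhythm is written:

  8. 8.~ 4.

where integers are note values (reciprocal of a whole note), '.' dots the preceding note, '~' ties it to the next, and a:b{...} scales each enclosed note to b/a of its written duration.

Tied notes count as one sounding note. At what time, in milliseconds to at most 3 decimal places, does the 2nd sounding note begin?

note 2 onset = 3/2b = 656.934ms

1. 0.0ms @ 0 + 656.934ms (3/2)
2. 656.934ms @ 3/2 + 1970.803ms (9/2)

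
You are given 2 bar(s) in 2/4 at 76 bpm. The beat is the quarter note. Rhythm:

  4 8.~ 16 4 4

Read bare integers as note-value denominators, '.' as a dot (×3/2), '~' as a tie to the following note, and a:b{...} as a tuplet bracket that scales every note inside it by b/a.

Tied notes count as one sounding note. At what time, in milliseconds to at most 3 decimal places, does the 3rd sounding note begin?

1. 0.0ms @ 0 + 789.474ms (1)
2. 789.474ms @ 1 + 789.474ms (1)
3. 1578.947ms @ 2 + 789.474ms (1)
4. 2368.421ms @ 3 + 789.474ms (1)

note 3 onset = 2b = 1578.947ms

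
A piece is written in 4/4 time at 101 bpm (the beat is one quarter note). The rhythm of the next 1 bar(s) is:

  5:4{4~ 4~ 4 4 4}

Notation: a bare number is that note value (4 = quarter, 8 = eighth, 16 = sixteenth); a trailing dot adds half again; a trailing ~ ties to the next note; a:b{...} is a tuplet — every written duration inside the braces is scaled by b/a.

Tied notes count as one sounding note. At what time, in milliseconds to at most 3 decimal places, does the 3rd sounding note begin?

1. 0.0ms @ 0 + 1425.743ms (12/5)
2. 1425.743ms @ 12/5 + 475.248ms (4/5)
3. 1900.99ms @ 16/5 + 475.248ms (4/5)

note 3 onset = 16/5b = 1900.99ms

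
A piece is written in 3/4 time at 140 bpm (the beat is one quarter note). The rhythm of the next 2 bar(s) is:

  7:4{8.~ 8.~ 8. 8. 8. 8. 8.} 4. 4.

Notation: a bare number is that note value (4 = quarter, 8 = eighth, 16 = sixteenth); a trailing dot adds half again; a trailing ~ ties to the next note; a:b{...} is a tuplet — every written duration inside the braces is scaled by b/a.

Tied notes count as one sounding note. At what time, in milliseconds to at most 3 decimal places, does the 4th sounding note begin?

1. 0.0ms @ 0 + 551.02ms (9/7)
2. 551.02ms @ 9/7 + 183.673ms (3/7)
3. 734.694ms @ 12/7 + 183.673ms (3/7)
4. 918.367ms @ 15/7 + 183.673ms (3/7)
5. 1102.041ms @ 18/7 + 183.673ms (3/7)
6. 1285.714ms @ 3 + 642.857ms (3/2)
7. 1928.571ms @ 9/2 + 642.857ms (3/2)

note 4 onset = 15/7b = 918.367ms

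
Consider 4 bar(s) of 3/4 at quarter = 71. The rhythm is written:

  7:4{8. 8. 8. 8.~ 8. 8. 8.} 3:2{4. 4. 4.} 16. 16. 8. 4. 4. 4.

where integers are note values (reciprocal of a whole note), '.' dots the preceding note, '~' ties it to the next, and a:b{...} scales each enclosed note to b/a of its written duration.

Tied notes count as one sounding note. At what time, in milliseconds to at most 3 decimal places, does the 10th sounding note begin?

1. 0.0ms @ 0 + 362.173ms (3/7)
2. 362.173ms @ 3/7 + 362.173ms (3/7)
3. 724.346ms @ 6/7 + 362.173ms (3/7)
4. 1086.519ms @ 9/7 + 724.346ms (6/7)
5. 1810.865ms @ 15/7 + 362.173ms (3/7)
6. 2173.038ms @ 18/7 + 362.173ms (3/7)
7. 2535.211ms @ 3 + 845.07ms (1)
8. 3380.282ms @ 4 + 845.07ms (1)
9. 4225.352ms @ 5 + 845.07ms (1)
10. 5070.423ms @ 6 + 316.901ms (3/8)
11. 5387.324ms @ 51/8 + 316.901ms (3/8)
12. 5704.225ms @ 27/4 + 633.803ms (3/4)
13. 6338.028ms @ 15/2 + 1267.606ms (3/2)
14. 7605.634ms @ 9 + 1267.606ms (3/2)
15. 8873.239ms @ 21/2 + 1267.606ms (3/2)

note 10 onset = 6b = 5070.423ms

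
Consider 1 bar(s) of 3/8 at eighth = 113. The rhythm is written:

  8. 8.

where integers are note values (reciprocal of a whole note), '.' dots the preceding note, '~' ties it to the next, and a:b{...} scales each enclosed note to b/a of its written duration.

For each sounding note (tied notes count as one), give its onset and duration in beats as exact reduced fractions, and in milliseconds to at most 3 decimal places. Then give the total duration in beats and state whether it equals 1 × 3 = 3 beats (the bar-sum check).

1) 0.0ms=0b +796.46ms=3/2b
2) 796.46ms=3/2b +796.46ms=3/2b
Σ=3b of 3 (113bpm 3/8) — PASS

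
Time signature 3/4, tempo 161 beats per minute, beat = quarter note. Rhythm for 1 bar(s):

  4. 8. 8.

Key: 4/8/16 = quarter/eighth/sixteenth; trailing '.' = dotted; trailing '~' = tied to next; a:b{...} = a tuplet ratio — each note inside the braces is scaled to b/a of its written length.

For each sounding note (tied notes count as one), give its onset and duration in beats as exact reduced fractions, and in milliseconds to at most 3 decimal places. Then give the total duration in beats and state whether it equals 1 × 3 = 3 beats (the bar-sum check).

1) 0.0ms=0b +559.006ms=3/2b
2) 559.006ms=3/2b +279.503ms=3/4b
3) 838.509ms=9/4b +279.503ms=3/4b
Σ=3b of 3 (161bpm 3/4) — PASS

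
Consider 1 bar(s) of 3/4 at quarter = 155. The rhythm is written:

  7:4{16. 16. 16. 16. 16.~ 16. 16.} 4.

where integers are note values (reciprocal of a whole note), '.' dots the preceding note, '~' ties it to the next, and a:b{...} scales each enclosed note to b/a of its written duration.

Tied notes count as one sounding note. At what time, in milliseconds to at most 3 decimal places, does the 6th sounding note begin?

1. 0.0ms @ 0 + 82.949ms (3/14)
2. 82.949ms @ 3/14 + 82.949ms (3/14)
3. 165.899ms @ 3/7 + 82.949ms (3/14)
4. 248.848ms @ 9/14 + 82.949ms (3/14)
5. 331.797ms @ 6/7 + 165.899ms (3/7)
6. 497.696ms @ 9/7 + 82.949ms (3/14)
7. 580.645ms @ 3/2 + 580.645ms (3/2)

note 6 onset = 9/7b = 497.696ms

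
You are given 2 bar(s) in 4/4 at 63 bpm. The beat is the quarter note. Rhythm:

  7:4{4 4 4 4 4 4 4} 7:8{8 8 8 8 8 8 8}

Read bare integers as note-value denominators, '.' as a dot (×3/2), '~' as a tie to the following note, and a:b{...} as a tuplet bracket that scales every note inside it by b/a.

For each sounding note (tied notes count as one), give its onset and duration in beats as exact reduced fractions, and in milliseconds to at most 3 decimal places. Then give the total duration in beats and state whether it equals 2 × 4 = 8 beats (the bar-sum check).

1) 0.0ms=0b +544.218ms=4/7b
2) 544.218ms=4/7b +544.218ms=4/7b
3) 1088.435ms=8/7b +544.218ms=4/7b
4) 1632.653ms=12/7b +544.218ms=4/7b
5) 2176.871ms=16/7b +544.218ms=4/7b
6) 2721.088ms=20/7b +544.218ms=4/7b
7) 3265.306ms=24/7b +544.218ms=4/7b
8) 3809.524ms=4b +544.218ms=4/7b
9) 4353.741ms=32/7b +544.218ms=4/7b
10) 4897.959ms=36/7b +544.218ms=4/7b
11) 5442.177ms=40/7b +544.218ms=4/7b
12) 5986.395ms=44/7b +544.218ms=4/7b
13) 6530.612ms=48/7b +544.218ms=4/7b
14) 7074.83ms=52/7b +544.218ms=4/7b
Σ=8b of 8 (63bpm 4/4) — PASS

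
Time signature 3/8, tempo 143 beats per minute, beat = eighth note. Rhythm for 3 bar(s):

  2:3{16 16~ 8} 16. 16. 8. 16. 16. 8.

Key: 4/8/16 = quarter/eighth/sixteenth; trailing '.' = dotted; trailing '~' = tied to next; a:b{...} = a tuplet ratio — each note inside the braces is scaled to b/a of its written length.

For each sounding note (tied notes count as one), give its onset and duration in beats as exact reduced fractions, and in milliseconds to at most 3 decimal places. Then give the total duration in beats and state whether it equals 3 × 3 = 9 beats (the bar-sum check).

1) 0.0ms=0b +314.685ms=3/4b
2) 314.685ms=3/4b +944.056ms=9/4b
3) 1258.741ms=3b +314.685ms=3/4b
4) 1573.427ms=15/4b +314.685ms=3/4b
5) 1888.112ms=9/2b +629.371ms=3/2b
6) 2517.483ms=6b +314.685ms=3/4b
7) 2832.168ms=27/4b +314.685ms=3/4b
8) 3146.853ms=15/2b +629.371ms=3/2b
Σ=9b of 9 (143bpm 3/8) — PASS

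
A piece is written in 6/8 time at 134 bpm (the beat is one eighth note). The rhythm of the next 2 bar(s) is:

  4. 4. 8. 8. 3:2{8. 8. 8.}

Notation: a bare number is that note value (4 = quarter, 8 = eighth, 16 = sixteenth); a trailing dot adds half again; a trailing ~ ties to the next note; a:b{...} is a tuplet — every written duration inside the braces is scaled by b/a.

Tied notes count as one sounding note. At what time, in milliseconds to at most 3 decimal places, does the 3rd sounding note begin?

note 3 onset = 6b = 2686.567ms

1. 0.0ms @ 0 + 1343.284ms (3)
2. 1343.284ms @ 3 + 1343.284ms (3)
3. 2686.567ms @ 6 + 671.642ms (3/2)
4. 3358.209ms @ 15/2 + 671.642ms (3/2)
5. 4029.851ms @ 9 + 447.761ms (1)
6. 4477.612ms @ 10 + 447.761ms (1)
7. 4925.373ms @ 11 + 447.761ms (1)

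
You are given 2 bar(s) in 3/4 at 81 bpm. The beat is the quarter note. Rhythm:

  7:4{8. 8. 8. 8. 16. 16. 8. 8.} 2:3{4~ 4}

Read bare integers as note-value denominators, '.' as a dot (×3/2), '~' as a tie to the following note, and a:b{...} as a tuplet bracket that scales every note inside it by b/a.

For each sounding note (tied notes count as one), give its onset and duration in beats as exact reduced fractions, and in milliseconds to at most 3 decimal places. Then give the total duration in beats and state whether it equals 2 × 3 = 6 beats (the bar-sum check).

1) 0.0ms=0b +317.46ms=3/7b
2) 317.46ms=3/7b +317.46ms=3/7b
3) 634.921ms=6/7b +317.46ms=3/7b
4) 952.381ms=9/7b +317.46ms=3/7b
5) 1269.841ms=12/7b +158.73ms=3/14b
6) 1428.571ms=27/14b +158.73ms=3/14b
7) 1587.302ms=15/7b +317.46ms=3/7b
8) 1904.762ms=18/7b +317.46ms=3/7b
9) 2222.222ms=3b +2222.222ms=3b
Σ=6b of 6 (81bpm 3/4) — PASS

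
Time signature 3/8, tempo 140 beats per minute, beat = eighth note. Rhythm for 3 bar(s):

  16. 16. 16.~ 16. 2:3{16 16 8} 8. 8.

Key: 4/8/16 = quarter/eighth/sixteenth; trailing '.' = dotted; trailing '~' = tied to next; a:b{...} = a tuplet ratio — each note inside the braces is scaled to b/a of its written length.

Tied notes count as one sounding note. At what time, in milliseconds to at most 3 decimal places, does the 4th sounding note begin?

note 4 onset = 3b = 1285.714ms

1. 0.0ms @ 0 + 321.429ms (3/4)
2. 321.429ms @ 3/4 + 321.429ms (3/4)
3. 642.857ms @ 3/2 + 642.857ms (3/2)
4. 1285.714ms @ 3 + 321.429ms (3/4)
5. 1607.143ms @ 15/4 + 321.429ms (3/4)
6. 1928.571ms @ 9/2 + 642.857ms (3/2)
7. 2571.429ms @ 6 + 642.857ms (3/2)
8. 3214.286ms @ 15/2 + 642.857ms (3/2)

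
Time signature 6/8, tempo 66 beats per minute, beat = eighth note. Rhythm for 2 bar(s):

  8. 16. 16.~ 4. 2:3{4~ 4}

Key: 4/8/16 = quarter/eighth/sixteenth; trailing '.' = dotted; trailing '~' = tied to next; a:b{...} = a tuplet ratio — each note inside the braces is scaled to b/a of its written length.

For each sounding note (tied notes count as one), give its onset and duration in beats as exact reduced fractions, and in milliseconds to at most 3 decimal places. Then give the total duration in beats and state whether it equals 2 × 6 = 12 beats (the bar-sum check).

1) 0.0ms=0b +1363.636ms=3/2b
2) 1363.636ms=3/2b +681.818ms=3/4b
3) 2045.455ms=9/4b +3409.091ms=15/4b
4) 5454.545ms=6b +5454.545ms=6b
Σ=12b of 12 (66bpm 6/8) — PASS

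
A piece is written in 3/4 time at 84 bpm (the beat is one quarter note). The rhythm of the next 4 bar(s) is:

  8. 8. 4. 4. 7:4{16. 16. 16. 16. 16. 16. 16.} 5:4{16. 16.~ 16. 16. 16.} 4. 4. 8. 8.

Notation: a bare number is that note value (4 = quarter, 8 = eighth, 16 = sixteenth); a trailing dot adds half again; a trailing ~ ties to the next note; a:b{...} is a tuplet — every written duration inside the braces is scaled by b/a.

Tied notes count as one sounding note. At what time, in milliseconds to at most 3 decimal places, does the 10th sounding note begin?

note 10 onset = 39/7b = 3979.592ms

1. 0.0ms @ 0 + 535.714ms (3/4)
2. 535.714ms @ 3/4 + 535.714ms (3/4)
3. 1071.429ms @ 3/2 + 1071.429ms (3/2)
4. 2142.857ms @ 3 + 1071.429ms (3/2)
5. 3214.286ms @ 9/2 + 153.061ms (3/14)
6. 3367.347ms @ 33/7 + 153.061ms (3/14)
7. 3520.408ms @ 69/14 + 153.061ms (3/14)
8. 3673.469ms @ 36/7 + 153.061ms (3/14)
9. 3826.531ms @ 75/14 + 153.061ms (3/14)
10. 3979.592ms @ 39/7 + 153.061ms (3/14)
11. 4132.653ms @ 81/14 + 153.061ms (3/14)
12. 4285.714ms @ 6 + 214.286ms (3/10)
13. 4500.0ms @ 63/10 + 428.571ms (3/5)
14. 4928.571ms @ 69/10 + 214.286ms (3/10)
15. 5142.857ms @ 36/5 + 214.286ms (3/10)
16. 5357.143ms @ 15/2 + 1071.429ms (3/2)
17. 6428.571ms @ 9 + 1071.429ms (3/2)
18. 7500.0ms @ 21/2 + 535.714ms (3/4)
19. 8035.714ms @ 45/4 + 535.714ms (3/4)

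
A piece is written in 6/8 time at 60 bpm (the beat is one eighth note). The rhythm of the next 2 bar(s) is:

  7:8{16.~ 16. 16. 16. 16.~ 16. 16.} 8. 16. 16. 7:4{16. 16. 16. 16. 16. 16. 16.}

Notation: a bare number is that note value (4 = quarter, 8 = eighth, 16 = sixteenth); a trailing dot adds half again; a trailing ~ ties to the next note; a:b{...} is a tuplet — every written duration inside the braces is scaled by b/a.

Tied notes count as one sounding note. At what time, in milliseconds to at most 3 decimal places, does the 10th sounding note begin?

note 10 onset = 66/7b = 9428.571ms

1. 0.0ms @ 0 + 1714.286ms (12/7)
2. 1714.286ms @ 12/7 + 857.143ms (6/7)
3. 2571.429ms @ 18/7 + 857.143ms (6/7)
4. 3428.571ms @ 24/7 + 1714.286ms (12/7)
5. 5142.857ms @ 36/7 + 857.143ms (6/7)
6. 6000.0ms @ 6 + 1500.0ms (3/2)
7. 7500.0ms @ 15/2 + 750.0ms (3/4)
8. 8250.0ms @ 33/4 + 750.0ms (3/4)
9. 9000.0ms @ 9 + 428.571ms (3/7)
10. 9428.571ms @ 66/7 + 428.571ms (3/7)
11. 9857.143ms @ 69/7 + 428.571ms (3/7)
12. 10285.714ms @ 72/7 + 428.571ms (3/7)
13. 10714.286ms @ 75/7 + 428.571ms (3/7)
14. 11142.857ms @ 78/7 + 428.571ms (3/7)
15. 11571.429ms @ 81/7 + 428.571ms (3/7)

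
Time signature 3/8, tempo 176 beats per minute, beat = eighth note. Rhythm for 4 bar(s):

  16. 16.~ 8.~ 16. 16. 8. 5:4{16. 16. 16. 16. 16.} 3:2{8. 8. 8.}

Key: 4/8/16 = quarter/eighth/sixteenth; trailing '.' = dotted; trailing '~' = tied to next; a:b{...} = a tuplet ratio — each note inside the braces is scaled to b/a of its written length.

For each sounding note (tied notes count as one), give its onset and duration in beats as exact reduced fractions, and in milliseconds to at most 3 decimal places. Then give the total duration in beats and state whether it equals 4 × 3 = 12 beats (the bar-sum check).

1) 0.0ms=0b +255.682ms=3/4b
2) 255.682ms=3/4b +1022.727ms=3b
3) 1278.409ms=15/4b +255.682ms=3/4b
4) 1534.091ms=9/2b +511.364ms=3/2b
5) 2045.455ms=6b +204.545ms=3/5b
6) 2250.0ms=33/5b +204.545ms=3/5b
7) 2454.545ms=36/5b +204.545ms=3/5b
8) 2659.091ms=39/5b +204.545ms=3/5b
9) 2863.636ms=42/5b +204.545ms=3/5b
10) 3068.182ms=9b +340.909ms=1b
11) 3409.091ms=10b +340.909ms=1b
12) 3750.0ms=11b +340.909ms=1b
Σ=12b of 12 (176bpm 3/8) — PASS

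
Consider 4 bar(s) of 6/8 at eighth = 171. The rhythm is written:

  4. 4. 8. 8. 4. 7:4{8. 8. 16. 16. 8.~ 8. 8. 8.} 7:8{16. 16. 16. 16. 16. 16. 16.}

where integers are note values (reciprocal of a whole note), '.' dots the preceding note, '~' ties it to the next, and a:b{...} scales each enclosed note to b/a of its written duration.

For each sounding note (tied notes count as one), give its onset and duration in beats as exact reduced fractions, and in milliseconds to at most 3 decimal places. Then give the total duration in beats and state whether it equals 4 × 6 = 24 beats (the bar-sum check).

1) 0.0ms=0b +1052.632ms=3b
2) 1052.632ms=3b +1052.632ms=3b
3) 2105.263ms=6b +526.316ms=3/2b
4) 2631.579ms=15/2b +526.316ms=3/2b
5) 3157.895ms=9b +1052.632ms=3b
6) 4210.526ms=12b +300.752ms=6/7b
7) 4511.278ms=90/7b +300.752ms=6/7b
8) 4812.03ms=96/7b +150.376ms=3/7b
9) 4962.406ms=99/7b +150.376ms=3/7b
10) 5112.782ms=102/7b +601.504ms=12/7b
11) 5714.286ms=114/7b +300.752ms=6/7b
12) 6015.038ms=120/7b +300.752ms=6/7b
13) 6315.789ms=18b +300.752ms=6/7b
14) 6616.541ms=132/7b +300.752ms=6/7b
15) 6917.293ms=138/7b +300.752ms=6/7b
16) 7218.045ms=144/7b +300.752ms=6/7b
17) 7518.797ms=150/7b +300.752ms=6/7b
18) 7819.549ms=156/7b +300.752ms=6/7b
19) 8120.301ms=162/7b +300.752ms=6/7b
Σ=24b of 24 (171bpm 6/8) — PASS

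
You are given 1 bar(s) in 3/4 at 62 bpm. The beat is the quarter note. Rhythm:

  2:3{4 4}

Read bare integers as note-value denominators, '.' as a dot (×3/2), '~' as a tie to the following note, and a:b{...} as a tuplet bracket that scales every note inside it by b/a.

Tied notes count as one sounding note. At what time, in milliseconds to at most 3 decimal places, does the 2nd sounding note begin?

1. 0.0ms @ 0 + 1451.613ms (3/2)
2. 1451.613ms @ 3/2 + 1451.613ms (3/2)

note 2 onset = 3/2b = 1451.613ms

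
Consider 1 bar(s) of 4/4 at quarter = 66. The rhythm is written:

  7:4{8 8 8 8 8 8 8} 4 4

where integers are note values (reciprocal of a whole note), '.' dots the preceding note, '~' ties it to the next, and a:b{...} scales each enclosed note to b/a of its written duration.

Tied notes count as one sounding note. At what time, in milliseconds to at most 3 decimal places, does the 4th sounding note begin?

1. 0.0ms @ 0 + 259.74ms (2/7)
2. 259.74ms @ 2/7 + 259.74ms (2/7)
3. 519.481ms @ 4/7 + 259.74ms (2/7)
4. 779.221ms @ 6/7 + 259.74ms (2/7)
5. 1038.961ms @ 8/7 + 259.74ms (2/7)
6. 1298.701ms @ 10/7 + 259.74ms (2/7)
7. 1558.442ms @ 12/7 + 259.74ms (2/7)
8. 1818.182ms @ 2 + 909.091ms (1)
9. 2727.273ms @ 3 + 909.091ms (1)

note 4 onset = 6/7b = 779.221ms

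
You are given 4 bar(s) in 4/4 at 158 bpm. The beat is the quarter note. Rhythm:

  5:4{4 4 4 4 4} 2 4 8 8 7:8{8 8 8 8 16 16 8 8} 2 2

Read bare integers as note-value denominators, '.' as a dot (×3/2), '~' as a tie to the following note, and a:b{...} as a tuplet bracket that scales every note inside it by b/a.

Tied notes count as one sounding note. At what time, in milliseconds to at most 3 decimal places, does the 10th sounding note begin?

note 10 onset = 8b = 3037.975ms

1. 0.0ms @ 0 + 303.797ms (4/5)
2. 303.797ms @ 4/5 + 303.797ms (4/5)
3. 607.595ms @ 8/5 + 303.797ms (4/5)
4. 911.392ms @ 12/5 + 303.797ms (4/5)
5. 1215.19ms @ 16/5 + 303.797ms (4/5)
6. 1518.987ms @ 4 + 759.494ms (2)
7. 2278.481ms @ 6 + 379.747ms (1)
8. 2658.228ms @ 7 + 189.873ms (1/2)
9. 2848.101ms @ 15/2 + 189.873ms (1/2)
10. 3037.975ms @ 8 + 216.998ms (4/7)
11. 3254.973ms @ 60/7 + 216.998ms (4/7)
12. 3471.971ms @ 64/7 + 216.998ms (4/7)
13. 3688.969ms @ 68/7 + 216.998ms (4/7)
14. 3905.967ms @ 72/7 + 108.499ms (2/7)
15. 4014.467ms @ 74/7 + 108.499ms (2/7)
16. 4122.966ms @ 76/7 + 216.998ms (4/7)
17. 4339.964ms @ 80/7 + 216.998ms (4/7)
18. 4556.962ms @ 12 + 759.494ms (2)
19. 5316.456ms @ 14 + 759.494ms (2)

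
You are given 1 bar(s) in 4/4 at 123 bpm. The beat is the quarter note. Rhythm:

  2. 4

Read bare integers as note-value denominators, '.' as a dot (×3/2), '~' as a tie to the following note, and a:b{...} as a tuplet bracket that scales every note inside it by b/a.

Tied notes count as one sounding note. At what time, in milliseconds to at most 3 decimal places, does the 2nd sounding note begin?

note 2 onset = 3b = 1463.415ms

1. 0.0ms @ 0 + 1463.415ms (3)
2. 1463.415ms @ 3 + 487.805ms (1)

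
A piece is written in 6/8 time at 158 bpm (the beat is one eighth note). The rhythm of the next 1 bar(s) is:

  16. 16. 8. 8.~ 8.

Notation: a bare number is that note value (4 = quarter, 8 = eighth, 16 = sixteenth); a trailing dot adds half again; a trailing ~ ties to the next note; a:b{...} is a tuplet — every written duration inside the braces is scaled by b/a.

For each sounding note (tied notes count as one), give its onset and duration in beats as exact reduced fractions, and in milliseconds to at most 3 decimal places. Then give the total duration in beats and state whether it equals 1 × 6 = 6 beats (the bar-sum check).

1) 0.0ms=0b +284.81ms=3/4b
2) 284.81ms=3/4b +284.81ms=3/4b
3) 569.62ms=3/2b +569.62ms=3/2b
4) 1139.241ms=3b +1139.241ms=3b
Σ=6b of 6 (158bpm 6/8) — PASS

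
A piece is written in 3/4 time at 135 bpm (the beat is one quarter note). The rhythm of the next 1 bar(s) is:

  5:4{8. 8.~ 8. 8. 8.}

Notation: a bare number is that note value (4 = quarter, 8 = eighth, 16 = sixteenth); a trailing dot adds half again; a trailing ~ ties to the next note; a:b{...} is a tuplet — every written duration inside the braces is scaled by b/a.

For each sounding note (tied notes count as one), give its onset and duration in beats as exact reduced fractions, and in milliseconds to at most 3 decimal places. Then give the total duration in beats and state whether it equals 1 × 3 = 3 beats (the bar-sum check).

1) 0.0ms=0b +266.667ms=3/5b
2) 266.667ms=3/5b +533.333ms=6/5b
3) 800.0ms=9/5b +266.667ms=3/5b
4) 1066.667ms=12/5b +266.667ms=3/5b
Σ=3b of 3 (135bpm 3/4) — PASS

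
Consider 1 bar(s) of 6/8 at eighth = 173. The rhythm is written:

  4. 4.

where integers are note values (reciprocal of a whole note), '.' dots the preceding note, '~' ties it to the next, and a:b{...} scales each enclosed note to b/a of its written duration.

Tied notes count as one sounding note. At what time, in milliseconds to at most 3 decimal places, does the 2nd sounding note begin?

1. 0.0ms @ 0 + 1040.462ms (3)
2. 1040.462ms @ 3 + 1040.462ms (3)

note 2 onset = 3b = 1040.462ms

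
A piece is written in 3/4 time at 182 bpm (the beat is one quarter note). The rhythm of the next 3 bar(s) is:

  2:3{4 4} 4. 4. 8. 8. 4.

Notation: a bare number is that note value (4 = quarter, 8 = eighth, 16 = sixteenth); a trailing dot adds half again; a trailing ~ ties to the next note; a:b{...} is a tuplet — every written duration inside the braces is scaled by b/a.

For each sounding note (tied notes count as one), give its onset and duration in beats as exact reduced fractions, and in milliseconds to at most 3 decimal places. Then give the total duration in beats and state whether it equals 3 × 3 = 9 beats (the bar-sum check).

1) 0.0ms=0b +494.505ms=3/2b
2) 494.505ms=3/2b +494.505ms=3/2b
3) 989.011ms=3b +494.505ms=3/2b
4) 1483.516ms=9/2b +494.505ms=3/2b
5) 1978.022ms=6b +247.253ms=3/4b
6) 2225.275ms=27/4b +247.253ms=3/4b
7) 2472.527ms=15/2b +494.505ms=3/2b
Σ=9b of 9 (182bpm 3/4) — PASS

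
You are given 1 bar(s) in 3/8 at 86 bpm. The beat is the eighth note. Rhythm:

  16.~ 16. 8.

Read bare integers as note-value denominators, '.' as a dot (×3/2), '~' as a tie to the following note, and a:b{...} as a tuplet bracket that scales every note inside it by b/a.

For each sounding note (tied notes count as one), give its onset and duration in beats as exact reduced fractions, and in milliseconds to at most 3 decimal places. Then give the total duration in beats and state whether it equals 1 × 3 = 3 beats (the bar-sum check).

1) 0.0ms=0b +1046.512ms=3/2b
2) 1046.512ms=3/2b +1046.512ms=3/2b
Σ=3b of 3 (86bpm 3/8) — PASS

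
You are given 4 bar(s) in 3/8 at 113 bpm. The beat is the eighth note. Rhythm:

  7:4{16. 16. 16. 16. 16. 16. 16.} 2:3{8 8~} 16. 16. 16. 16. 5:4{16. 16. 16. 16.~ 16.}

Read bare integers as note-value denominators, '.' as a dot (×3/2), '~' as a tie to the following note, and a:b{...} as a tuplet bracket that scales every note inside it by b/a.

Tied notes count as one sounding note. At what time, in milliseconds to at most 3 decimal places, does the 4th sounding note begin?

note 4 onset = 9/7b = 682.68ms

1. 0.0ms @ 0 + 227.56ms (3/7)
2. 227.56ms @ 3/7 + 227.56ms (3/7)
3. 455.12ms @ 6/7 + 227.56ms (3/7)
4. 682.68ms @ 9/7 + 227.56ms (3/7)
5. 910.24ms @ 12/7 + 227.56ms (3/7)
6. 1137.8ms @ 15/7 + 227.56ms (3/7)
7. 1365.36ms @ 18/7 + 227.56ms (3/7)
8. 1592.92ms @ 3 + 796.46ms (3/2)
9. 2389.381ms @ 9/2 + 1194.69ms (9/4)
10. 3584.071ms @ 27/4 + 398.23ms (3/4)
11. 3982.301ms @ 15/2 + 398.23ms (3/4)
12. 4380.531ms @ 33/4 + 398.23ms (3/4)
13. 4778.761ms @ 9 + 318.584ms (3/5)
14. 5097.345ms @ 48/5 + 318.584ms (3/5)
15. 5415.929ms @ 51/5 + 318.584ms (3/5)
16. 5734.513ms @ 54/5 + 637.168ms (6/5)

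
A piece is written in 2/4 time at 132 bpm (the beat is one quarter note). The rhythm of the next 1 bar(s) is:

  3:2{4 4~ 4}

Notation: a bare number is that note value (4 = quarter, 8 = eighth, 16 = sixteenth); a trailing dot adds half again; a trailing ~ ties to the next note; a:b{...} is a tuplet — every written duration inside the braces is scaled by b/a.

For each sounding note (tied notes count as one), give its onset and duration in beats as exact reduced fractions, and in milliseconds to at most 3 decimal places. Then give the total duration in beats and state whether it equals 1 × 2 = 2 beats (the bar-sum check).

1) 0.0ms=0b +303.03ms=2/3b
2) 303.03ms=2/3b +606.061ms=4/3b
Σ=2b of 2 (132bpm 2/4) — PASS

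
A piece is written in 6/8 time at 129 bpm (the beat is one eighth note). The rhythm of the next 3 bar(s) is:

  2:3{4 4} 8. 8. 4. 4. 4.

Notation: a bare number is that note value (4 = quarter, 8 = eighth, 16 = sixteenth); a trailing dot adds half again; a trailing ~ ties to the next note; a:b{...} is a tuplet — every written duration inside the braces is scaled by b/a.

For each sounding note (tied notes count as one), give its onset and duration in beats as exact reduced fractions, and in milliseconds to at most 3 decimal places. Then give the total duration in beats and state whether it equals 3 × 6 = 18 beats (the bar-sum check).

1) 0.0ms=0b +1395.349ms=3b
2) 1395.349ms=3b +1395.349ms=3b
3) 2790.698ms=6b +697.674ms=3/2b
4) 3488.372ms=15/2b +697.674ms=3/2b
5) 4186.047ms=9b +1395.349ms=3b
6) 5581.395ms=12b +1395.349ms=3b
7) 6976.744ms=15b +1395.349ms=3b
Σ=18b of 18 (129bpm 6/8) — PASS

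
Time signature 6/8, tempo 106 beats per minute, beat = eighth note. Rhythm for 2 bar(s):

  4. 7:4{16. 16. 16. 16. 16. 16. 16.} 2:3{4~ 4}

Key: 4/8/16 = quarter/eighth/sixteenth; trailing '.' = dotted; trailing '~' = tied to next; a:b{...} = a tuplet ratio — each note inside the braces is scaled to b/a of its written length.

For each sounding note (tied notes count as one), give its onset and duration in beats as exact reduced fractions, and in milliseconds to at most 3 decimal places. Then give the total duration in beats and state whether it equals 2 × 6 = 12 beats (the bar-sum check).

1) 0.0ms=0b +1698.113ms=3b
2) 1698.113ms=3b +242.588ms=3/7b
3) 1940.701ms=24/7b +242.588ms=3/7b
4) 2183.288ms=27/7b +242.588ms=3/7b
5) 2425.876ms=30/7b +242.588ms=3/7b
6) 2668.464ms=33/7b +242.588ms=3/7b
7) 2911.051ms=36/7b +242.588ms=3/7b
8) 3153.639ms=39/7b +242.588ms=3/7b
9) 3396.226ms=6b +3396.226ms=6b
Σ=12b of 12 (106bpm 6/8) — PASS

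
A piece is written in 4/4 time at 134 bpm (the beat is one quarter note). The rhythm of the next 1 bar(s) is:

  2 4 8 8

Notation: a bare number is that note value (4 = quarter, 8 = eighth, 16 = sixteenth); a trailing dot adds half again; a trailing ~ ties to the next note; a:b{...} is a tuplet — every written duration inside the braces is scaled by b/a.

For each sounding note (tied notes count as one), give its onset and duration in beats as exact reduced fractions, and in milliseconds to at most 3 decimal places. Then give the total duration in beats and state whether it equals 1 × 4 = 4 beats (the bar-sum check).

1) 0.0ms=0b +895.522ms=2b
2) 895.522ms=2b +447.761ms=1b
3) 1343.284ms=3b +223.881ms=1/2b
4) 1567.164ms=7/2b +223.881ms=1/2b
Σ=4b of 4 (134bpm 4/4) — PASS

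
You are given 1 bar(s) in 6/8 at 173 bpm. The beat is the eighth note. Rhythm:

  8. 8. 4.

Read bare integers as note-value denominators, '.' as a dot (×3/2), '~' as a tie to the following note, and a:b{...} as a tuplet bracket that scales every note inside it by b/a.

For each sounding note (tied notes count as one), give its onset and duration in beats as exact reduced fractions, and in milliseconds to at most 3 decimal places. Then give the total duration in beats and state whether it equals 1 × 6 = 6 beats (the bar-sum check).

1) 0.0ms=0b +520.231ms=3/2b
2) 520.231ms=3/2b +520.231ms=3/2b
3) 1040.462ms=3b +1040.462ms=3b
Σ=6b of 6 (173bpm 6/8) — PASS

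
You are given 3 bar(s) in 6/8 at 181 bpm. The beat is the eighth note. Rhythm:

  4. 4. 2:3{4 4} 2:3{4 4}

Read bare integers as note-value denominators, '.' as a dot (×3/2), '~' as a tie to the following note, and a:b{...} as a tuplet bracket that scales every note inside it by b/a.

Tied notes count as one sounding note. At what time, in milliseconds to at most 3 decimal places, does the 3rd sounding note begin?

1. 0.0ms @ 0 + 994.475ms (3)
2. 994.475ms @ 3 + 994.475ms (3)
3. 1988.95ms @ 6 + 994.475ms (3)
4. 2983.425ms @ 9 + 994.475ms (3)
5. 3977.901ms @ 12 + 994.475ms (3)
6. 4972.376ms @ 15 + 994.475ms (3)

note 3 onset = 6b = 1988.95ms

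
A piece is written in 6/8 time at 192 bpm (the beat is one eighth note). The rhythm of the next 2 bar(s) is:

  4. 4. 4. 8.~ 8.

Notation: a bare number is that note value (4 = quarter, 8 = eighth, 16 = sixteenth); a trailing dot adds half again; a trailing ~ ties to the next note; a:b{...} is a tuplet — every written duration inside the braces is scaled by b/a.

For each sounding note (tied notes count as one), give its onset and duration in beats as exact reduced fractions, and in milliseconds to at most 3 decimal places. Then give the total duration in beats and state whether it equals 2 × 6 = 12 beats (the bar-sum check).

1) 0.0ms=0b +937.5ms=3b
2) 937.5ms=3b +937.5ms=3b
3) 1875.0ms=6b +937.5ms=3b
4) 2812.5ms=9b +937.5ms=3b
Σ=12b of 12 (192bpm 6/8) — PASS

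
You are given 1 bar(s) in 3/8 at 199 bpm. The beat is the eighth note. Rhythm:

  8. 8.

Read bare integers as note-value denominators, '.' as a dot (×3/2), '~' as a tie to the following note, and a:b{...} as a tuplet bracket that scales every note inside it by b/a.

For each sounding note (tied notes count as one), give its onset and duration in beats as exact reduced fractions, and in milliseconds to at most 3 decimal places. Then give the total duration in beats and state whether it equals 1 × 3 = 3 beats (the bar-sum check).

1) 0.0ms=0b +452.261ms=3/2b
2) 452.261ms=3/2b +452.261ms=3/2b
Σ=3b of 3 (199bpm 3/8) — PASS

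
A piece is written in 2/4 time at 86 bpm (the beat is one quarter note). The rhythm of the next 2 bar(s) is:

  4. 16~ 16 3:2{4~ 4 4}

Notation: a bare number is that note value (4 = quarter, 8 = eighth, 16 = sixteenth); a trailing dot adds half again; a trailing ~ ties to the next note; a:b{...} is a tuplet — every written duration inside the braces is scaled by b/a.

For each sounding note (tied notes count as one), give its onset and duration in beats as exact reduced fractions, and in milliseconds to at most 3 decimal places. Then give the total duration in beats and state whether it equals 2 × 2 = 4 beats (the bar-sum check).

1) 0.0ms=0b +1046.512ms=3/2b
2) 1046.512ms=3/2b +348.837ms=1/2b
3) 1395.349ms=2b +930.233ms=4/3b
4) 2325.581ms=10/3b +465.116ms=2/3b
Σ=4b of 4 (86bpm 2/4) — PASS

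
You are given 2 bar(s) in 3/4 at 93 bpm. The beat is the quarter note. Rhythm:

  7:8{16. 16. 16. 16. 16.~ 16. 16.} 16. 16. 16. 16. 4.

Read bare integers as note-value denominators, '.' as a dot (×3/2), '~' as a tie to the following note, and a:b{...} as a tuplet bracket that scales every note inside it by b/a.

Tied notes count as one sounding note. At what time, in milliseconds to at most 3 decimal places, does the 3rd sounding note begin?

1. 0.0ms @ 0 + 276.498ms (3/7)
2. 276.498ms @ 3/7 + 276.498ms (3/7)
3. 552.995ms @ 6/7 + 276.498ms (3/7)
4. 829.493ms @ 9/7 + 276.498ms (3/7)
5. 1105.991ms @ 12/7 + 552.995ms (6/7)
6. 1658.986ms @ 18/7 + 276.498ms (3/7)
7. 1935.484ms @ 3 + 241.935ms (3/8)
8. 2177.419ms @ 27/8 + 241.935ms (3/8)
9. 2419.355ms @ 15/4 + 241.935ms (3/8)
10. 2661.29ms @ 33/8 + 241.935ms (3/8)
11. 2903.226ms @ 9/2 + 967.742ms (3/2)

note 3 onset = 6/7b = 552.995ms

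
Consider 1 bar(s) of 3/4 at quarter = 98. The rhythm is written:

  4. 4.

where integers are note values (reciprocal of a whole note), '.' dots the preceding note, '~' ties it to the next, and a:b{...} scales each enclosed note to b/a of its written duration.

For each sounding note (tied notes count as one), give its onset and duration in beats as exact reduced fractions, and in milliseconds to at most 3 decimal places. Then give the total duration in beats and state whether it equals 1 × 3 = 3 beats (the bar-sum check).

1) 0.0ms=0b +918.367ms=3/2b
2) 918.367ms=3/2b +918.367ms=3/2b
Σ=3b of 3 (98bpm 3/4) — PASS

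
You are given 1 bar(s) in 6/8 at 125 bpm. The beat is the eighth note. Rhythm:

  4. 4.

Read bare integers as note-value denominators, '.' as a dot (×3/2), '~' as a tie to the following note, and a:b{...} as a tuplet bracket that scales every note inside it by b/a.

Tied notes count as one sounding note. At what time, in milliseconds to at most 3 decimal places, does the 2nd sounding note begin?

1. 0.0ms @ 0 + 1440.0ms (3)
2. 1440.0ms @ 3 + 1440.0ms (3)

note 2 onset = 3b = 1440.0ms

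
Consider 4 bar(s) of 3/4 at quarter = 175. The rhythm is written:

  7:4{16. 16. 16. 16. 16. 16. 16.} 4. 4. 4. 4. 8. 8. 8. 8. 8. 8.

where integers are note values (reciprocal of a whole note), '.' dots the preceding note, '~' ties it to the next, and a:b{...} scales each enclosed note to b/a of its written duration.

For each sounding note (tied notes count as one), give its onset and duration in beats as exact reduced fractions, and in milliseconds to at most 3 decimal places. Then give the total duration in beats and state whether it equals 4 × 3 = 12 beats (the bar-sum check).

1) 0.0ms=0b +73.469ms=3/14b
2) 73.469ms=3/14b +73.469ms=3/14b
3) 146.939ms=3/7b +73.469ms=3/14b
4) 220.408ms=9/14b +73.469ms=3/14b
5) 293.878ms=6/7b +73.469ms=3/14b
6) 367.347ms=15/14b +73.469ms=3/14b
7) 440.816ms=9/7b +73.469ms=3/14b
8) 514.286ms=3/2b +514.286ms=3/2b
9) 1028.571ms=3b +514.286ms=3/2b
10) 1542.857ms=9/2b +514.286ms=3/2b
11) 2057.143ms=6b +514.286ms=3/2b
12) 2571.429ms=15/2b +257.143ms=3/4b
13) 2828.571ms=33/4b +257.143ms=3/4b
14) 3085.714ms=9b +257.143ms=3/4b
15) 3342.857ms=39/4b +257.143ms=3/4b
16) 3600.0ms=21/2b +257.143ms=3/4b
17) 3857.143ms=45/4b +257.143ms=3/4b
Σ=12b of 12 (175bpm 3/4) — PASS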